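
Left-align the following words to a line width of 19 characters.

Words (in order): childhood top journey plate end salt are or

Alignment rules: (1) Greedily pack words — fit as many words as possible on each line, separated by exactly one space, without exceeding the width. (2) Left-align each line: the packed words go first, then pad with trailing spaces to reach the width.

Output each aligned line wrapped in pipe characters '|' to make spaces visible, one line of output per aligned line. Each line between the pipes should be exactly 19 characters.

Line 1: ['childhood', 'top'] (min_width=13, slack=6)
Line 2: ['journey', 'plate', 'end'] (min_width=17, slack=2)
Line 3: ['salt', 'are', 'or'] (min_width=11, slack=8)

Answer: |childhood top      |
|journey plate end  |
|salt are or        |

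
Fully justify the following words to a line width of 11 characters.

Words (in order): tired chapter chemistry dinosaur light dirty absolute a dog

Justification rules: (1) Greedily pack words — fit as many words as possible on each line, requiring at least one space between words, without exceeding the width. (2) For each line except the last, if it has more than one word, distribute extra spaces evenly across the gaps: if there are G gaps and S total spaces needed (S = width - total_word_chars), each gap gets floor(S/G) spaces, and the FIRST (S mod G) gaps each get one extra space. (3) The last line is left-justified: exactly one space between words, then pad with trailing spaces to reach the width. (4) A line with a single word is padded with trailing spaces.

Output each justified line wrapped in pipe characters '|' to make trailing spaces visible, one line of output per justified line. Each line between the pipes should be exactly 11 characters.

Line 1: ['tired'] (min_width=5, slack=6)
Line 2: ['chapter'] (min_width=7, slack=4)
Line 3: ['chemistry'] (min_width=9, slack=2)
Line 4: ['dinosaur'] (min_width=8, slack=3)
Line 5: ['light', 'dirty'] (min_width=11, slack=0)
Line 6: ['absolute', 'a'] (min_width=10, slack=1)
Line 7: ['dog'] (min_width=3, slack=8)

Answer: |tired      |
|chapter    |
|chemistry  |
|dinosaur   |
|light dirty|
|absolute  a|
|dog        |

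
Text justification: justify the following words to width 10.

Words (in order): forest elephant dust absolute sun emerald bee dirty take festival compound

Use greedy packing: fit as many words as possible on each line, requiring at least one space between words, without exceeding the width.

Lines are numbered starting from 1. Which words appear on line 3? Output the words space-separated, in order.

Line 1: ['forest'] (min_width=6, slack=4)
Line 2: ['elephant'] (min_width=8, slack=2)
Line 3: ['dust'] (min_width=4, slack=6)
Line 4: ['absolute'] (min_width=8, slack=2)
Line 5: ['sun'] (min_width=3, slack=7)
Line 6: ['emerald'] (min_width=7, slack=3)
Line 7: ['bee', 'dirty'] (min_width=9, slack=1)
Line 8: ['take'] (min_width=4, slack=6)
Line 9: ['festival'] (min_width=8, slack=2)
Line 10: ['compound'] (min_width=8, slack=2)

Answer: dust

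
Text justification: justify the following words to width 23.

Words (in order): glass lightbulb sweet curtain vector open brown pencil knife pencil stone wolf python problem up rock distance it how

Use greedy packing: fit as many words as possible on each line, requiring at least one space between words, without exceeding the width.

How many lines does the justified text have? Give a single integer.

Answer: 6

Derivation:
Line 1: ['glass', 'lightbulb', 'sweet'] (min_width=21, slack=2)
Line 2: ['curtain', 'vector', 'open'] (min_width=19, slack=4)
Line 3: ['brown', 'pencil', 'knife'] (min_width=18, slack=5)
Line 4: ['pencil', 'stone', 'wolf'] (min_width=17, slack=6)
Line 5: ['python', 'problem', 'up', 'rock'] (min_width=22, slack=1)
Line 6: ['distance', 'it', 'how'] (min_width=15, slack=8)
Total lines: 6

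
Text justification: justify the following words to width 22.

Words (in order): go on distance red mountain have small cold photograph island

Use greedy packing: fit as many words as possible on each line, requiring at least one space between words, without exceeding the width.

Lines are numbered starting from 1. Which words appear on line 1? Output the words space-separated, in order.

Answer: go on distance red

Derivation:
Line 1: ['go', 'on', 'distance', 'red'] (min_width=18, slack=4)
Line 2: ['mountain', 'have', 'small'] (min_width=19, slack=3)
Line 3: ['cold', 'photograph', 'island'] (min_width=22, slack=0)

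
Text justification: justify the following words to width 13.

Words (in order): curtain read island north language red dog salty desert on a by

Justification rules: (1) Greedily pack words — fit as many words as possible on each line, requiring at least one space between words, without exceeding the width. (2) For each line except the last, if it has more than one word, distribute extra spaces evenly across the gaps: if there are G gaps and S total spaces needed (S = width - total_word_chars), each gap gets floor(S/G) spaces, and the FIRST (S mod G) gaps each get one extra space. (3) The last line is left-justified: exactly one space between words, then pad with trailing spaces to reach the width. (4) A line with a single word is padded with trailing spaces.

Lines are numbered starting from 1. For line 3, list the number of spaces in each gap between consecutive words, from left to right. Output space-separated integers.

Line 1: ['curtain', 'read'] (min_width=12, slack=1)
Line 2: ['island', 'north'] (min_width=12, slack=1)
Line 3: ['language', 'red'] (min_width=12, slack=1)
Line 4: ['dog', 'salty'] (min_width=9, slack=4)
Line 5: ['desert', 'on', 'a'] (min_width=11, slack=2)
Line 6: ['by'] (min_width=2, slack=11)

Answer: 2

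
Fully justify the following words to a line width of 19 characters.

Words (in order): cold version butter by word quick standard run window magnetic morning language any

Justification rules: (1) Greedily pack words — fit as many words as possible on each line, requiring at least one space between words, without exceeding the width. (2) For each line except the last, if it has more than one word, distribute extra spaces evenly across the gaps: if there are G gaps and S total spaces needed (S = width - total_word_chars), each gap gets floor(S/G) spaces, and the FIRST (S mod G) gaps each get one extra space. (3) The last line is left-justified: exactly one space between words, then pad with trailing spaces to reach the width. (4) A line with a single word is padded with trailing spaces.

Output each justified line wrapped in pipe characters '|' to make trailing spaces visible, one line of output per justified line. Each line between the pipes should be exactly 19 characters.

Line 1: ['cold', 'version', 'butter'] (min_width=19, slack=0)
Line 2: ['by', 'word', 'quick'] (min_width=13, slack=6)
Line 3: ['standard', 'run', 'window'] (min_width=19, slack=0)
Line 4: ['magnetic', 'morning'] (min_width=16, slack=3)
Line 5: ['language', 'any'] (min_width=12, slack=7)

Answer: |cold version butter|
|by    word    quick|
|standard run window|
|magnetic    morning|
|language any       |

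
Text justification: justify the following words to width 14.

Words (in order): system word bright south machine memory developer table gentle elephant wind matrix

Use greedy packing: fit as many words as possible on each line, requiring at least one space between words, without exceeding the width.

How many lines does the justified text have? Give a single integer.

Answer: 7

Derivation:
Line 1: ['system', 'word'] (min_width=11, slack=3)
Line 2: ['bright', 'south'] (min_width=12, slack=2)
Line 3: ['machine', 'memory'] (min_width=14, slack=0)
Line 4: ['developer'] (min_width=9, slack=5)
Line 5: ['table', 'gentle'] (min_width=12, slack=2)
Line 6: ['elephant', 'wind'] (min_width=13, slack=1)
Line 7: ['matrix'] (min_width=6, slack=8)
Total lines: 7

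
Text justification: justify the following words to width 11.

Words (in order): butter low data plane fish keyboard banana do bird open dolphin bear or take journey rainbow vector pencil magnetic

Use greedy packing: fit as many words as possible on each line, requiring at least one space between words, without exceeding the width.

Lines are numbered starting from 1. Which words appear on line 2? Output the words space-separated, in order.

Answer: data plane

Derivation:
Line 1: ['butter', 'low'] (min_width=10, slack=1)
Line 2: ['data', 'plane'] (min_width=10, slack=1)
Line 3: ['fish'] (min_width=4, slack=7)
Line 4: ['keyboard'] (min_width=8, slack=3)
Line 5: ['banana', 'do'] (min_width=9, slack=2)
Line 6: ['bird', 'open'] (min_width=9, slack=2)
Line 7: ['dolphin'] (min_width=7, slack=4)
Line 8: ['bear', 'or'] (min_width=7, slack=4)
Line 9: ['take'] (min_width=4, slack=7)
Line 10: ['journey'] (min_width=7, slack=4)
Line 11: ['rainbow'] (min_width=7, slack=4)
Line 12: ['vector'] (min_width=6, slack=5)
Line 13: ['pencil'] (min_width=6, slack=5)
Line 14: ['magnetic'] (min_width=8, slack=3)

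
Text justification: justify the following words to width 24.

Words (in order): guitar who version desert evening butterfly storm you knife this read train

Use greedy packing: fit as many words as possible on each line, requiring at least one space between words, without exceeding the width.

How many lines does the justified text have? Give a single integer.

Answer: 4

Derivation:
Line 1: ['guitar', 'who', 'version'] (min_width=18, slack=6)
Line 2: ['desert', 'evening', 'butterfly'] (min_width=24, slack=0)
Line 3: ['storm', 'you', 'knife', 'this'] (min_width=20, slack=4)
Line 4: ['read', 'train'] (min_width=10, slack=14)
Total lines: 4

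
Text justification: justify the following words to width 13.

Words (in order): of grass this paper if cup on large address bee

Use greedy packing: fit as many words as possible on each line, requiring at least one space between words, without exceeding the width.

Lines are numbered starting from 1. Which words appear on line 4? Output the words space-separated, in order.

Line 1: ['of', 'grass', 'this'] (min_width=13, slack=0)
Line 2: ['paper', 'if', 'cup'] (min_width=12, slack=1)
Line 3: ['on', 'large'] (min_width=8, slack=5)
Line 4: ['address', 'bee'] (min_width=11, slack=2)

Answer: address bee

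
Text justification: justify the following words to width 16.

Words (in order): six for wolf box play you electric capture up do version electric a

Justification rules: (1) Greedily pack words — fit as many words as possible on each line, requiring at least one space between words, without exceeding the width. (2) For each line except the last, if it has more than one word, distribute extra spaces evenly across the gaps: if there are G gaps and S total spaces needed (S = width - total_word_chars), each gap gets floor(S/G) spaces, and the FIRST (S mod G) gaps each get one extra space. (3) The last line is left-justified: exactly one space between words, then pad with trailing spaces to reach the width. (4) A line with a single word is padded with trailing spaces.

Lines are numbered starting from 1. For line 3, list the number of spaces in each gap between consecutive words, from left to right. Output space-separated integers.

Answer: 1

Derivation:
Line 1: ['six', 'for', 'wolf', 'box'] (min_width=16, slack=0)
Line 2: ['play', 'you'] (min_width=8, slack=8)
Line 3: ['electric', 'capture'] (min_width=16, slack=0)
Line 4: ['up', 'do', 'version'] (min_width=13, slack=3)
Line 5: ['electric', 'a'] (min_width=10, slack=6)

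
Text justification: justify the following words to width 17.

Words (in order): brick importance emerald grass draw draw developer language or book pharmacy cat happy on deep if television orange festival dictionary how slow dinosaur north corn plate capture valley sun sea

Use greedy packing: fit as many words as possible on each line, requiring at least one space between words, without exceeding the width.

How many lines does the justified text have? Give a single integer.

Answer: 14

Derivation:
Line 1: ['brick', 'importance'] (min_width=16, slack=1)
Line 2: ['emerald', 'grass'] (min_width=13, slack=4)
Line 3: ['draw', 'draw'] (min_width=9, slack=8)
Line 4: ['developer'] (min_width=9, slack=8)
Line 5: ['language', 'or', 'book'] (min_width=16, slack=1)
Line 6: ['pharmacy', 'cat'] (min_width=12, slack=5)
Line 7: ['happy', 'on', 'deep', 'if'] (min_width=16, slack=1)
Line 8: ['television', 'orange'] (min_width=17, slack=0)
Line 9: ['festival'] (min_width=8, slack=9)
Line 10: ['dictionary', 'how'] (min_width=14, slack=3)
Line 11: ['slow', 'dinosaur'] (min_width=13, slack=4)
Line 12: ['north', 'corn', 'plate'] (min_width=16, slack=1)
Line 13: ['capture', 'valley'] (min_width=14, slack=3)
Line 14: ['sun', 'sea'] (min_width=7, slack=10)
Total lines: 14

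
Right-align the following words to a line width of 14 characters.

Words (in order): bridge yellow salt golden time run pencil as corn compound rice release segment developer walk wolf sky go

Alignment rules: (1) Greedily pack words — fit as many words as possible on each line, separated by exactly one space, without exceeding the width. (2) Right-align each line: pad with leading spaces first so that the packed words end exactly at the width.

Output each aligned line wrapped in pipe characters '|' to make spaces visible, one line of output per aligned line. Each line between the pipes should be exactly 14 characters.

Answer: | bridge yellow|
|   salt golden|
|      time run|
|pencil as corn|
| compound rice|
|       release|
|       segment|
|developer walk|
|   wolf sky go|

Derivation:
Line 1: ['bridge', 'yellow'] (min_width=13, slack=1)
Line 2: ['salt', 'golden'] (min_width=11, slack=3)
Line 3: ['time', 'run'] (min_width=8, slack=6)
Line 4: ['pencil', 'as', 'corn'] (min_width=14, slack=0)
Line 5: ['compound', 'rice'] (min_width=13, slack=1)
Line 6: ['release'] (min_width=7, slack=7)
Line 7: ['segment'] (min_width=7, slack=7)
Line 8: ['developer', 'walk'] (min_width=14, slack=0)
Line 9: ['wolf', 'sky', 'go'] (min_width=11, slack=3)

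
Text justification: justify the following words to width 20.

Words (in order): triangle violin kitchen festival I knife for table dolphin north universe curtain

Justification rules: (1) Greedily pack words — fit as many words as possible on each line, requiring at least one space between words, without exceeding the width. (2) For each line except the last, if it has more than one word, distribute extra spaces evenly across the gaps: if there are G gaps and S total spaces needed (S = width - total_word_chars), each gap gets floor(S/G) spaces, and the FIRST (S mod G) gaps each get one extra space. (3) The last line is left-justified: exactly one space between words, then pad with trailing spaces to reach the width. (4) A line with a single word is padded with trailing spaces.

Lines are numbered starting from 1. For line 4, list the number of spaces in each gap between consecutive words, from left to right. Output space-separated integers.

Answer: 8

Derivation:
Line 1: ['triangle', 'violin'] (min_width=15, slack=5)
Line 2: ['kitchen', 'festival', 'I'] (min_width=18, slack=2)
Line 3: ['knife', 'for', 'table'] (min_width=15, slack=5)
Line 4: ['dolphin', 'north'] (min_width=13, slack=7)
Line 5: ['universe', 'curtain'] (min_width=16, slack=4)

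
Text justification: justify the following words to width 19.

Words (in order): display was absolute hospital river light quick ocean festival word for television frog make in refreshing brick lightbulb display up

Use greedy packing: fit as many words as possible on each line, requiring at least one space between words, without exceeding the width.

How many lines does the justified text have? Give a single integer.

Line 1: ['display', 'was'] (min_width=11, slack=8)
Line 2: ['absolute', 'hospital'] (min_width=17, slack=2)
Line 3: ['river', 'light', 'quick'] (min_width=17, slack=2)
Line 4: ['ocean', 'festival', 'word'] (min_width=19, slack=0)
Line 5: ['for', 'television', 'frog'] (min_width=19, slack=0)
Line 6: ['make', 'in', 'refreshing'] (min_width=18, slack=1)
Line 7: ['brick', 'lightbulb'] (min_width=15, slack=4)
Line 8: ['display', 'up'] (min_width=10, slack=9)
Total lines: 8

Answer: 8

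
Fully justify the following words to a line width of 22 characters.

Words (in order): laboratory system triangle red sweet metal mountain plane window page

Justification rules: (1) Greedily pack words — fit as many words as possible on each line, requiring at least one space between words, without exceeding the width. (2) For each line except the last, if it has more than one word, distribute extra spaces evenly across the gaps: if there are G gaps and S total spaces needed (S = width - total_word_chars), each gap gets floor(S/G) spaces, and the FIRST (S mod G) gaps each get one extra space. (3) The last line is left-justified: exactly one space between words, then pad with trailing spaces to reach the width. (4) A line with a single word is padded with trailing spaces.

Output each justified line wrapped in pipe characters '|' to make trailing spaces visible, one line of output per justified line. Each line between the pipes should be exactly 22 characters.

Line 1: ['laboratory', 'system'] (min_width=17, slack=5)
Line 2: ['triangle', 'red', 'sweet'] (min_width=18, slack=4)
Line 3: ['metal', 'mountain', 'plane'] (min_width=20, slack=2)
Line 4: ['window', 'page'] (min_width=11, slack=11)

Answer: |laboratory      system|
|triangle   red   sweet|
|metal  mountain  plane|
|window page           |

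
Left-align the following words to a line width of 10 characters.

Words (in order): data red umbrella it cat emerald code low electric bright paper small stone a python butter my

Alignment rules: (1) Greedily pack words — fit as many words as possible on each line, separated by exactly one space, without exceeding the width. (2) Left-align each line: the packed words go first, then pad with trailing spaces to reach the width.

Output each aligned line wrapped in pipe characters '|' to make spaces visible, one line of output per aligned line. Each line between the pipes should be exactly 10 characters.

Line 1: ['data', 'red'] (min_width=8, slack=2)
Line 2: ['umbrella'] (min_width=8, slack=2)
Line 3: ['it', 'cat'] (min_width=6, slack=4)
Line 4: ['emerald'] (min_width=7, slack=3)
Line 5: ['code', 'low'] (min_width=8, slack=2)
Line 6: ['electric'] (min_width=8, slack=2)
Line 7: ['bright'] (min_width=6, slack=4)
Line 8: ['paper'] (min_width=5, slack=5)
Line 9: ['small'] (min_width=5, slack=5)
Line 10: ['stone', 'a'] (min_width=7, slack=3)
Line 11: ['python'] (min_width=6, slack=4)
Line 12: ['butter', 'my'] (min_width=9, slack=1)

Answer: |data red  |
|umbrella  |
|it cat    |
|emerald   |
|code low  |
|electric  |
|bright    |
|paper     |
|small     |
|stone a   |
|python    |
|butter my |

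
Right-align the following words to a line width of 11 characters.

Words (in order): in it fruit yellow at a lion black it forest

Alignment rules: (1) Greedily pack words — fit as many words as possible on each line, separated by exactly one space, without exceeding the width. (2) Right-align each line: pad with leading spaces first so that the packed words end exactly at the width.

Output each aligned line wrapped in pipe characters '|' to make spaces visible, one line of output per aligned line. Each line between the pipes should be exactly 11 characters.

Answer: |in it fruit|
|yellow at a|
| lion black|
|  it forest|

Derivation:
Line 1: ['in', 'it', 'fruit'] (min_width=11, slack=0)
Line 2: ['yellow', 'at', 'a'] (min_width=11, slack=0)
Line 3: ['lion', 'black'] (min_width=10, slack=1)
Line 4: ['it', 'forest'] (min_width=9, slack=2)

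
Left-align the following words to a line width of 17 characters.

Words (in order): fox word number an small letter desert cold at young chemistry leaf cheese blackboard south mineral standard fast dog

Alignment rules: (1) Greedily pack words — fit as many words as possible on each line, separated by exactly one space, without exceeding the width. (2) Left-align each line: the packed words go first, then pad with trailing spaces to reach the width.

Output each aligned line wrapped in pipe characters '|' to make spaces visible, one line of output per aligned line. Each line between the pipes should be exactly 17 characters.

Line 1: ['fox', 'word', 'number'] (min_width=15, slack=2)
Line 2: ['an', 'small', 'letter'] (min_width=15, slack=2)
Line 3: ['desert', 'cold', 'at'] (min_width=14, slack=3)
Line 4: ['young', 'chemistry'] (min_width=15, slack=2)
Line 5: ['leaf', 'cheese'] (min_width=11, slack=6)
Line 6: ['blackboard', 'south'] (min_width=16, slack=1)
Line 7: ['mineral', 'standard'] (min_width=16, slack=1)
Line 8: ['fast', 'dog'] (min_width=8, slack=9)

Answer: |fox word number  |
|an small letter  |
|desert cold at   |
|young chemistry  |
|leaf cheese      |
|blackboard south |
|mineral standard |
|fast dog         |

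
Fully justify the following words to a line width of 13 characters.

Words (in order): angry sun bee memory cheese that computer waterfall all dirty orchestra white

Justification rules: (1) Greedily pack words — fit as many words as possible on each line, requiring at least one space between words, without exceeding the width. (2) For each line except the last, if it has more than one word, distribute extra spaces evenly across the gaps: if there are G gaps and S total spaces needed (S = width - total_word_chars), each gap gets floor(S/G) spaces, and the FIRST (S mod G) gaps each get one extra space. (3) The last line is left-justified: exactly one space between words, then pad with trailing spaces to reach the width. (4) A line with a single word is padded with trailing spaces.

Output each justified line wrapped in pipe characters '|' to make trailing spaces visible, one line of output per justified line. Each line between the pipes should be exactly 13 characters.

Line 1: ['angry', 'sun', 'bee'] (min_width=13, slack=0)
Line 2: ['memory', 'cheese'] (min_width=13, slack=0)
Line 3: ['that', 'computer'] (min_width=13, slack=0)
Line 4: ['waterfall', 'all'] (min_width=13, slack=0)
Line 5: ['dirty'] (min_width=5, slack=8)
Line 6: ['orchestra'] (min_width=9, slack=4)
Line 7: ['white'] (min_width=5, slack=8)

Answer: |angry sun bee|
|memory cheese|
|that computer|
|waterfall all|
|dirty        |
|orchestra    |
|white        |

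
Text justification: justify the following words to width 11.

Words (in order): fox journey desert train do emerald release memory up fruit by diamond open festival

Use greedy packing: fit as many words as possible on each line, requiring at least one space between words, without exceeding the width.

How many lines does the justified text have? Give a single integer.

Answer: 10

Derivation:
Line 1: ['fox', 'journey'] (min_width=11, slack=0)
Line 2: ['desert'] (min_width=6, slack=5)
Line 3: ['train', 'do'] (min_width=8, slack=3)
Line 4: ['emerald'] (min_width=7, slack=4)
Line 5: ['release'] (min_width=7, slack=4)
Line 6: ['memory', 'up'] (min_width=9, slack=2)
Line 7: ['fruit', 'by'] (min_width=8, slack=3)
Line 8: ['diamond'] (min_width=7, slack=4)
Line 9: ['open'] (min_width=4, slack=7)
Line 10: ['festival'] (min_width=8, slack=3)
Total lines: 10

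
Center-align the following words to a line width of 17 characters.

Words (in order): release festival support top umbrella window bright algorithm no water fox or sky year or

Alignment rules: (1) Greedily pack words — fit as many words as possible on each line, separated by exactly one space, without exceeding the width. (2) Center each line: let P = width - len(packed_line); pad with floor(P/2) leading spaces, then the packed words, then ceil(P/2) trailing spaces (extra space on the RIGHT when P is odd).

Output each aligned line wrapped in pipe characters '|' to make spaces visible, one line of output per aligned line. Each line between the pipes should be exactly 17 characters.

Answer: |release festival |
|   support top   |
| umbrella window |
|bright algorithm |
| no water fox or |
|   sky year or   |

Derivation:
Line 1: ['release', 'festival'] (min_width=16, slack=1)
Line 2: ['support', 'top'] (min_width=11, slack=6)
Line 3: ['umbrella', 'window'] (min_width=15, slack=2)
Line 4: ['bright', 'algorithm'] (min_width=16, slack=1)
Line 5: ['no', 'water', 'fox', 'or'] (min_width=15, slack=2)
Line 6: ['sky', 'year', 'or'] (min_width=11, slack=6)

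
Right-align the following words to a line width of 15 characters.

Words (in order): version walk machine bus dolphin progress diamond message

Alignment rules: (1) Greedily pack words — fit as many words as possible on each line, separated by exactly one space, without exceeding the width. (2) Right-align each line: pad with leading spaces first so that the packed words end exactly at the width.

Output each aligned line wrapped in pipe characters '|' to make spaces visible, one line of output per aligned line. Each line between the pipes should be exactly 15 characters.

Answer: |   version walk|
|    machine bus|
|        dolphin|
|       progress|
|diamond message|

Derivation:
Line 1: ['version', 'walk'] (min_width=12, slack=3)
Line 2: ['machine', 'bus'] (min_width=11, slack=4)
Line 3: ['dolphin'] (min_width=7, slack=8)
Line 4: ['progress'] (min_width=8, slack=7)
Line 5: ['diamond', 'message'] (min_width=15, slack=0)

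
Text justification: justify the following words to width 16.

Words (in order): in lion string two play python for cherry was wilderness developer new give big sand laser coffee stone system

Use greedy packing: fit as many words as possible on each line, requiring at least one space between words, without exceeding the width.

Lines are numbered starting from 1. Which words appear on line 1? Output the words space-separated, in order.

Line 1: ['in', 'lion', 'string'] (min_width=14, slack=2)
Line 2: ['two', 'play', 'python'] (min_width=15, slack=1)
Line 3: ['for', 'cherry', 'was'] (min_width=14, slack=2)
Line 4: ['wilderness'] (min_width=10, slack=6)
Line 5: ['developer', 'new'] (min_width=13, slack=3)
Line 6: ['give', 'big', 'sand'] (min_width=13, slack=3)
Line 7: ['laser', 'coffee'] (min_width=12, slack=4)
Line 8: ['stone', 'system'] (min_width=12, slack=4)

Answer: in lion string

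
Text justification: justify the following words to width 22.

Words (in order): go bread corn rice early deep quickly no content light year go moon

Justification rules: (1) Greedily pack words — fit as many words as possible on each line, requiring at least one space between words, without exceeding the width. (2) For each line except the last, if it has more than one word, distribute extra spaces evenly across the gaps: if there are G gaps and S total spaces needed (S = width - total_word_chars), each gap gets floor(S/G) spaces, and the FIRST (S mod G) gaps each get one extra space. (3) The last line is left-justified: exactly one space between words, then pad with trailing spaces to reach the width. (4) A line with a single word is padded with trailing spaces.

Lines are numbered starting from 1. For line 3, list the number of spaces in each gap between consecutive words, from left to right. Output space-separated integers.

Answer: 2 1 1

Derivation:
Line 1: ['go', 'bread', 'corn', 'rice'] (min_width=18, slack=4)
Line 2: ['early', 'deep', 'quickly', 'no'] (min_width=21, slack=1)
Line 3: ['content', 'light', 'year', 'go'] (min_width=21, slack=1)
Line 4: ['moon'] (min_width=4, slack=18)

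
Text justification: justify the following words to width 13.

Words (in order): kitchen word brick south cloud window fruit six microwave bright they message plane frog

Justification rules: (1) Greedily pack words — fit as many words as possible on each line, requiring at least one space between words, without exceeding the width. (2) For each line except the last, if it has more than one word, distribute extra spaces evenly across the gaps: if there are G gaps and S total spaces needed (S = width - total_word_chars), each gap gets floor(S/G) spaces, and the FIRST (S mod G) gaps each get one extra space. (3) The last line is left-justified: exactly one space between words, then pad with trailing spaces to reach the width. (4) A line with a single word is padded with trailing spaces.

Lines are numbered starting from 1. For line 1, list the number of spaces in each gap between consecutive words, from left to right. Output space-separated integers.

Answer: 2

Derivation:
Line 1: ['kitchen', 'word'] (min_width=12, slack=1)
Line 2: ['brick', 'south'] (min_width=11, slack=2)
Line 3: ['cloud', 'window'] (min_width=12, slack=1)
Line 4: ['fruit', 'six'] (min_width=9, slack=4)
Line 5: ['microwave'] (min_width=9, slack=4)
Line 6: ['bright', 'they'] (min_width=11, slack=2)
Line 7: ['message', 'plane'] (min_width=13, slack=0)
Line 8: ['frog'] (min_width=4, slack=9)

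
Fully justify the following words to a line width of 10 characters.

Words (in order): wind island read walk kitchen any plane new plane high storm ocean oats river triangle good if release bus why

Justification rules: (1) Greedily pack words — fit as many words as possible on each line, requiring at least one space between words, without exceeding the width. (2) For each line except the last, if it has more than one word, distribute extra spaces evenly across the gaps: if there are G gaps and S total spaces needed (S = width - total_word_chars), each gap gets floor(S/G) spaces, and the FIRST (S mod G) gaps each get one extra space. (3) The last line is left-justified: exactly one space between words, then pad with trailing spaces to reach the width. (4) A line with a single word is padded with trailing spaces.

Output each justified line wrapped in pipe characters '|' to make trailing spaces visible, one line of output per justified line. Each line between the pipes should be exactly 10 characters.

Line 1: ['wind'] (min_width=4, slack=6)
Line 2: ['island'] (min_width=6, slack=4)
Line 3: ['read', 'walk'] (min_width=9, slack=1)
Line 4: ['kitchen'] (min_width=7, slack=3)
Line 5: ['any', 'plane'] (min_width=9, slack=1)
Line 6: ['new', 'plane'] (min_width=9, slack=1)
Line 7: ['high', 'storm'] (min_width=10, slack=0)
Line 8: ['ocean', 'oats'] (min_width=10, slack=0)
Line 9: ['river'] (min_width=5, slack=5)
Line 10: ['triangle'] (min_width=8, slack=2)
Line 11: ['good', 'if'] (min_width=7, slack=3)
Line 12: ['release'] (min_width=7, slack=3)
Line 13: ['bus', 'why'] (min_width=7, slack=3)

Answer: |wind      |
|island    |
|read  walk|
|kitchen   |
|any  plane|
|new  plane|
|high storm|
|ocean oats|
|river     |
|triangle  |
|good    if|
|release   |
|bus why   |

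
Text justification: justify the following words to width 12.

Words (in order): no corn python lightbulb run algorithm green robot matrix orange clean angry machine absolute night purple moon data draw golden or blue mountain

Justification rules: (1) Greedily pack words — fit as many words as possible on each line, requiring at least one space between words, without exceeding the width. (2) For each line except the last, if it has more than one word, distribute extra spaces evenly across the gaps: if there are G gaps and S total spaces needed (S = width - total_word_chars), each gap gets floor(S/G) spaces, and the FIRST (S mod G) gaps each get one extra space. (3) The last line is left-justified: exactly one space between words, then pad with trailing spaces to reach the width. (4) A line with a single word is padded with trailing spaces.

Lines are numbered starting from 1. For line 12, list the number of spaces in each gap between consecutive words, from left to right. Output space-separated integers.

Line 1: ['no', 'corn'] (min_width=7, slack=5)
Line 2: ['python'] (min_width=6, slack=6)
Line 3: ['lightbulb'] (min_width=9, slack=3)
Line 4: ['run'] (min_width=3, slack=9)
Line 5: ['algorithm'] (min_width=9, slack=3)
Line 6: ['green', 'robot'] (min_width=11, slack=1)
Line 7: ['matrix'] (min_width=6, slack=6)
Line 8: ['orange', 'clean'] (min_width=12, slack=0)
Line 9: ['angry'] (min_width=5, slack=7)
Line 10: ['machine'] (min_width=7, slack=5)
Line 11: ['absolute'] (min_width=8, slack=4)
Line 12: ['night', 'purple'] (min_width=12, slack=0)
Line 13: ['moon', 'data'] (min_width=9, slack=3)
Line 14: ['draw', 'golden'] (min_width=11, slack=1)
Line 15: ['or', 'blue'] (min_width=7, slack=5)
Line 16: ['mountain'] (min_width=8, slack=4)

Answer: 1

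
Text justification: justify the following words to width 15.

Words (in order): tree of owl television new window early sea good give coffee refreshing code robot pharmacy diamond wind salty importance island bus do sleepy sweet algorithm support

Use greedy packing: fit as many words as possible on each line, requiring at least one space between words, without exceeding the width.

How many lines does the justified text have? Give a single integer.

Line 1: ['tree', 'of', 'owl'] (min_width=11, slack=4)
Line 2: ['television', 'new'] (min_width=14, slack=1)
Line 3: ['window', 'early'] (min_width=12, slack=3)
Line 4: ['sea', 'good', 'give'] (min_width=13, slack=2)
Line 5: ['coffee'] (min_width=6, slack=9)
Line 6: ['refreshing', 'code'] (min_width=15, slack=0)
Line 7: ['robot', 'pharmacy'] (min_width=14, slack=1)
Line 8: ['diamond', 'wind'] (min_width=12, slack=3)
Line 9: ['salty'] (min_width=5, slack=10)
Line 10: ['importance'] (min_width=10, slack=5)
Line 11: ['island', 'bus', 'do'] (min_width=13, slack=2)
Line 12: ['sleepy', 'sweet'] (min_width=12, slack=3)
Line 13: ['algorithm'] (min_width=9, slack=6)
Line 14: ['support'] (min_width=7, slack=8)
Total lines: 14

Answer: 14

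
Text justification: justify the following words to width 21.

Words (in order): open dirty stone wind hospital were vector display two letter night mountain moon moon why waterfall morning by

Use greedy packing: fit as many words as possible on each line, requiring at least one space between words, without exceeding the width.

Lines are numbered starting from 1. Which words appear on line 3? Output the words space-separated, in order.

Line 1: ['open', 'dirty', 'stone', 'wind'] (min_width=21, slack=0)
Line 2: ['hospital', 'were', 'vector'] (min_width=20, slack=1)
Line 3: ['display', 'two', 'letter'] (min_width=18, slack=3)
Line 4: ['night', 'mountain', 'moon'] (min_width=19, slack=2)
Line 5: ['moon', 'why', 'waterfall'] (min_width=18, slack=3)
Line 6: ['morning', 'by'] (min_width=10, slack=11)

Answer: display two letter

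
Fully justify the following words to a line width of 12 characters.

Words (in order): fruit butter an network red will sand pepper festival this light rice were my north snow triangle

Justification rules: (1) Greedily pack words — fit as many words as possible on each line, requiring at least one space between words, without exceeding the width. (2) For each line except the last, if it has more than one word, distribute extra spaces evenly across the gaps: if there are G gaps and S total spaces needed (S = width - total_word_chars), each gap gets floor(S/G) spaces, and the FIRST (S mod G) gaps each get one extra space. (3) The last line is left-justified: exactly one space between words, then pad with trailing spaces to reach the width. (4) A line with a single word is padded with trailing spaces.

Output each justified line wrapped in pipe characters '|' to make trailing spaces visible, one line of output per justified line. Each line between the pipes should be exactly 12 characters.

Line 1: ['fruit', 'butter'] (min_width=12, slack=0)
Line 2: ['an', 'network'] (min_width=10, slack=2)
Line 3: ['red', 'will'] (min_width=8, slack=4)
Line 4: ['sand', 'pepper'] (min_width=11, slack=1)
Line 5: ['festival'] (min_width=8, slack=4)
Line 6: ['this', 'light'] (min_width=10, slack=2)
Line 7: ['rice', 'were', 'my'] (min_width=12, slack=0)
Line 8: ['north', 'snow'] (min_width=10, slack=2)
Line 9: ['triangle'] (min_width=8, slack=4)

Answer: |fruit butter|
|an   network|
|red     will|
|sand  pepper|
|festival    |
|this   light|
|rice were my|
|north   snow|
|triangle    |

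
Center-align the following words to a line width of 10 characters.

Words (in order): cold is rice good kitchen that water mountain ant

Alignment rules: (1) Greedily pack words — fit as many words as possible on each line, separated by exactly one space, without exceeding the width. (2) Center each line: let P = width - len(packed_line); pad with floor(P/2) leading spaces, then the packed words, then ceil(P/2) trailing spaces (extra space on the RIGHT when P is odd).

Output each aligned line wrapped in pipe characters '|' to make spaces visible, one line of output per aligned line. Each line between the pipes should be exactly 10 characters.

Line 1: ['cold', 'is'] (min_width=7, slack=3)
Line 2: ['rice', 'good'] (min_width=9, slack=1)
Line 3: ['kitchen'] (min_width=7, slack=3)
Line 4: ['that', 'water'] (min_width=10, slack=0)
Line 5: ['mountain'] (min_width=8, slack=2)
Line 6: ['ant'] (min_width=3, slack=7)

Answer: | cold is  |
|rice good |
| kitchen  |
|that water|
| mountain |
|   ant    |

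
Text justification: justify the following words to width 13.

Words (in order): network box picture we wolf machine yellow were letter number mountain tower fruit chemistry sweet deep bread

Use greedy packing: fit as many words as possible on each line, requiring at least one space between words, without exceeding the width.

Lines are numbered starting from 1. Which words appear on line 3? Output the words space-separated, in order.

Line 1: ['network', 'box'] (min_width=11, slack=2)
Line 2: ['picture', 'we'] (min_width=10, slack=3)
Line 3: ['wolf', 'machine'] (min_width=12, slack=1)
Line 4: ['yellow', 'were'] (min_width=11, slack=2)
Line 5: ['letter', 'number'] (min_width=13, slack=0)
Line 6: ['mountain'] (min_width=8, slack=5)
Line 7: ['tower', 'fruit'] (min_width=11, slack=2)
Line 8: ['chemistry'] (min_width=9, slack=4)
Line 9: ['sweet', 'deep'] (min_width=10, slack=3)
Line 10: ['bread'] (min_width=5, slack=8)

Answer: wolf machine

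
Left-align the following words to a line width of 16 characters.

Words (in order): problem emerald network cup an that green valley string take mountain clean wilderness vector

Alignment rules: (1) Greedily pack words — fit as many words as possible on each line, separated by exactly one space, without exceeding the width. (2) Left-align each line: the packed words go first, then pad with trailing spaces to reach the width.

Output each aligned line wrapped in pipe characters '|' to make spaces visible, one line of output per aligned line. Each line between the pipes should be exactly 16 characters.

Answer: |problem emerald |
|network cup an  |
|that green      |
|valley string   |
|take mountain   |
|clean wilderness|
|vector          |

Derivation:
Line 1: ['problem', 'emerald'] (min_width=15, slack=1)
Line 2: ['network', 'cup', 'an'] (min_width=14, slack=2)
Line 3: ['that', 'green'] (min_width=10, slack=6)
Line 4: ['valley', 'string'] (min_width=13, slack=3)
Line 5: ['take', 'mountain'] (min_width=13, slack=3)
Line 6: ['clean', 'wilderness'] (min_width=16, slack=0)
Line 7: ['vector'] (min_width=6, slack=10)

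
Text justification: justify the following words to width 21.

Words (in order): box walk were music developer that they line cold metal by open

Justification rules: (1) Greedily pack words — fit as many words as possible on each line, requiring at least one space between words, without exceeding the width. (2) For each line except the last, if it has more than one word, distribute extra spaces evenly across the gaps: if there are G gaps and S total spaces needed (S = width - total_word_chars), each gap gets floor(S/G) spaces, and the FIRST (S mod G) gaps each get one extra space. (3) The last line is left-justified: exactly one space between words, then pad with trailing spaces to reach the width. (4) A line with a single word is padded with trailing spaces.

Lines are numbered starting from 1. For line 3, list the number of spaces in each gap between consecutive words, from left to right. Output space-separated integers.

Answer: 2 2 2

Derivation:
Line 1: ['box', 'walk', 'were', 'music'] (min_width=19, slack=2)
Line 2: ['developer', 'that', 'they'] (min_width=19, slack=2)
Line 3: ['line', 'cold', 'metal', 'by'] (min_width=18, slack=3)
Line 4: ['open'] (min_width=4, slack=17)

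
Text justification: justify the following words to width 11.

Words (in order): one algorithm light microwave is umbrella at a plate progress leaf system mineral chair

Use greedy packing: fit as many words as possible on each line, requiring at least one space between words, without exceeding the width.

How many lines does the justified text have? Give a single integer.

Line 1: ['one'] (min_width=3, slack=8)
Line 2: ['algorithm'] (min_width=9, slack=2)
Line 3: ['light'] (min_width=5, slack=6)
Line 4: ['microwave'] (min_width=9, slack=2)
Line 5: ['is', 'umbrella'] (min_width=11, slack=0)
Line 6: ['at', 'a', 'plate'] (min_width=10, slack=1)
Line 7: ['progress'] (min_width=8, slack=3)
Line 8: ['leaf', 'system'] (min_width=11, slack=0)
Line 9: ['mineral'] (min_width=7, slack=4)
Line 10: ['chair'] (min_width=5, slack=6)
Total lines: 10

Answer: 10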